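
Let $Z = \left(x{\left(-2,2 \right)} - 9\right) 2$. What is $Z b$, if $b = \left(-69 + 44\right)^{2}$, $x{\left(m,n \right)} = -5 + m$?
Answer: $-20000$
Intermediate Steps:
$Z = -32$ ($Z = \left(\left(-5 - 2\right) - 9\right) 2 = \left(-7 - 9\right) 2 = \left(-16\right) 2 = -32$)
$b = 625$ ($b = \left(-25\right)^{2} = 625$)
$Z b = \left(-32\right) 625 = -20000$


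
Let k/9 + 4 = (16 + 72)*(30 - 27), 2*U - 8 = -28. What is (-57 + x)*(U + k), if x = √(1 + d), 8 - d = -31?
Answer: -132810 + 4660*√10 ≈ -1.1807e+5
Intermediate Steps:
U = -10 (U = 4 + (½)*(-28) = 4 - 14 = -10)
d = 39 (d = 8 - 1*(-31) = 8 + 31 = 39)
k = 2340 (k = -36 + 9*((16 + 72)*(30 - 27)) = -36 + 9*(88*3) = -36 + 9*264 = -36 + 2376 = 2340)
x = 2*√10 (x = √(1 + 39) = √40 = 2*√10 ≈ 6.3246)
(-57 + x)*(U + k) = (-57 + 2*√10)*(-10 + 2340) = (-57 + 2*√10)*2330 = -132810 + 4660*√10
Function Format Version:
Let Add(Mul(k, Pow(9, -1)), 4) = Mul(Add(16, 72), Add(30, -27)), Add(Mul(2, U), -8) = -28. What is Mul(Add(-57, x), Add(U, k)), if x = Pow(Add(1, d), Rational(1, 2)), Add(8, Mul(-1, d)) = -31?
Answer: Add(-132810, Mul(4660, Pow(10, Rational(1, 2)))) ≈ -1.1807e+5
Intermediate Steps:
U = -10 (U = Add(4, Mul(Rational(1, 2), -28)) = Add(4, -14) = -10)
d = 39 (d = Add(8, Mul(-1, -31)) = Add(8, 31) = 39)
k = 2340 (k = Add(-36, Mul(9, Mul(Add(16, 72), Add(30, -27)))) = Add(-36, Mul(9, Mul(88, 3))) = Add(-36, Mul(9, 264)) = Add(-36, 2376) = 2340)
x = Mul(2, Pow(10, Rational(1, 2))) (x = Pow(Add(1, 39), Rational(1, 2)) = Pow(40, Rational(1, 2)) = Mul(2, Pow(10, Rational(1, 2))) ≈ 6.3246)
Mul(Add(-57, x), Add(U, k)) = Mul(Add(-57, Mul(2, Pow(10, Rational(1, 2)))), Add(-10, 2340)) = Mul(Add(-57, Mul(2, Pow(10, Rational(1, 2)))), 2330) = Add(-132810, Mul(4660, Pow(10, Rational(1, 2))))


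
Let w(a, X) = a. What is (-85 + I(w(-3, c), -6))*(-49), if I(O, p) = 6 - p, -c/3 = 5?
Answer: 3577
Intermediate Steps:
c = -15 (c = -3*5 = -15)
(-85 + I(w(-3, c), -6))*(-49) = (-85 + (6 - 1*(-6)))*(-49) = (-85 + (6 + 6))*(-49) = (-85 + 12)*(-49) = -73*(-49) = 3577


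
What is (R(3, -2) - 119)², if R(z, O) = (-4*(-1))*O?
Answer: 16129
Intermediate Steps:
R(z, O) = 4*O
(R(3, -2) - 119)² = (4*(-2) - 119)² = (-8 - 119)² = (-127)² = 16129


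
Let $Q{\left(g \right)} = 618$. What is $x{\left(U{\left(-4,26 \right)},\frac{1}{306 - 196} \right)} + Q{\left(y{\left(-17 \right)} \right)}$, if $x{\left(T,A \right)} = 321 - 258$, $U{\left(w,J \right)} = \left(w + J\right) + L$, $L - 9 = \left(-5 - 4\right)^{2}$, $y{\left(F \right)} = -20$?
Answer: $681$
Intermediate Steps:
$L = 90$ ($L = 9 + \left(-5 - 4\right)^{2} = 9 + \left(-9\right)^{2} = 9 + 81 = 90$)
$U{\left(w,J \right)} = 90 + J + w$ ($U{\left(w,J \right)} = \left(w + J\right) + 90 = \left(J + w\right) + 90 = 90 + J + w$)
$x{\left(T,A \right)} = 63$
$x{\left(U{\left(-4,26 \right)},\frac{1}{306 - 196} \right)} + Q{\left(y{\left(-17 \right)} \right)} = 63 + 618 = 681$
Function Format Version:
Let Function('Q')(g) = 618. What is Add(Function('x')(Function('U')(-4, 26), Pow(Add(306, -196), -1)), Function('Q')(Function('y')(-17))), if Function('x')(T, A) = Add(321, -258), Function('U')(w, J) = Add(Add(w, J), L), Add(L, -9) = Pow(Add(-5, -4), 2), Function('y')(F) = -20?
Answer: 681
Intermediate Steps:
L = 90 (L = Add(9, Pow(Add(-5, -4), 2)) = Add(9, Pow(-9, 2)) = Add(9, 81) = 90)
Function('U')(w, J) = Add(90, J, w) (Function('U')(w, J) = Add(Add(w, J), 90) = Add(Add(J, w), 90) = Add(90, J, w))
Function('x')(T, A) = 63
Add(Function('x')(Function('U')(-4, 26), Pow(Add(306, -196), -1)), Function('Q')(Function('y')(-17))) = Add(63, 618) = 681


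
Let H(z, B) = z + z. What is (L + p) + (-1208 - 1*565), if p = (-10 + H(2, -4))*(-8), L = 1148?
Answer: -577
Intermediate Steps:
H(z, B) = 2*z
p = 48 (p = (-10 + 2*2)*(-8) = (-10 + 4)*(-8) = -6*(-8) = 48)
(L + p) + (-1208 - 1*565) = (1148 + 48) + (-1208 - 1*565) = 1196 + (-1208 - 565) = 1196 - 1773 = -577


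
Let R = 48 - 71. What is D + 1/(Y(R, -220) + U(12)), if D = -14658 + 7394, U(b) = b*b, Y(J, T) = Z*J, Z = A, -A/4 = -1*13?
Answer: -7641729/1052 ≈ -7264.0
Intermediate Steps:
R = -23
A = 52 (A = -(-4)*13 = -4*(-13) = 52)
Z = 52
Y(J, T) = 52*J
U(b) = b²
D = -7264
D + 1/(Y(R, -220) + U(12)) = -7264 + 1/(52*(-23) + 12²) = -7264 + 1/(-1196 + 144) = -7264 + 1/(-1052) = -7264 - 1/1052 = -7641729/1052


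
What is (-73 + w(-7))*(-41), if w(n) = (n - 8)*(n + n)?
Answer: -5617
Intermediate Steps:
w(n) = 2*n*(-8 + n) (w(n) = (-8 + n)*(2*n) = 2*n*(-8 + n))
(-73 + w(-7))*(-41) = (-73 + 2*(-7)*(-8 - 7))*(-41) = (-73 + 2*(-7)*(-15))*(-41) = (-73 + 210)*(-41) = 137*(-41) = -5617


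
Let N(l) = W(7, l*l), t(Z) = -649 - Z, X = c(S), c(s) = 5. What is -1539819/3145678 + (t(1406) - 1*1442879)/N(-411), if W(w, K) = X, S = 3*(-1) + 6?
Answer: -4545304794347/15728390 ≈ -2.8899e+5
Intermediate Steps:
S = 3 (S = -3 + 6 = 3)
X = 5
W(w, K) = 5
N(l) = 5
-1539819/3145678 + (t(1406) - 1*1442879)/N(-411) = -1539819/3145678 + ((-649 - 1*1406) - 1*1442879)/5 = -1539819*1/3145678 + ((-649 - 1406) - 1442879)*(⅕) = -1539819/3145678 + (-2055 - 1442879)*(⅕) = -1539819/3145678 - 1444934*⅕ = -1539819/3145678 - 1444934/5 = -4545304794347/15728390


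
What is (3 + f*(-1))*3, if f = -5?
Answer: 24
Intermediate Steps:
(3 + f*(-1))*3 = (3 - 5*(-1))*3 = (3 + 5)*3 = 8*3 = 24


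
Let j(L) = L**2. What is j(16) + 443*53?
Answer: 23735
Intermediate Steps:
j(16) + 443*53 = 16**2 + 443*53 = 256 + 23479 = 23735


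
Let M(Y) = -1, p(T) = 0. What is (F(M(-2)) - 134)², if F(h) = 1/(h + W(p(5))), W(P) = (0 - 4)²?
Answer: 4036081/225 ≈ 17938.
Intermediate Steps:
W(P) = 16 (W(P) = (-4)² = 16)
F(h) = 1/(16 + h) (F(h) = 1/(h + 16) = 1/(16 + h))
(F(M(-2)) - 134)² = (1/(16 - 1) - 134)² = (1/15 - 134)² = (-2009/15)² = 4036081/225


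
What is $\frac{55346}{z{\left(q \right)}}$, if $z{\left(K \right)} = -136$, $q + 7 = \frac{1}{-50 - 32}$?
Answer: $- \frac{27673}{68} \approx -406.96$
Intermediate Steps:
$q = - \frac{575}{82}$ ($q = -7 + \frac{1}{-50 - 32} = -7 + \frac{1}{-82} = -7 - \frac{1}{82} = - \frac{575}{82} \approx -7.0122$)
$\frac{55346}{z{\left(q \right)}} = \frac{55346}{-136} = 55346 \left(- \frac{1}{136}\right) = - \frac{27673}{68}$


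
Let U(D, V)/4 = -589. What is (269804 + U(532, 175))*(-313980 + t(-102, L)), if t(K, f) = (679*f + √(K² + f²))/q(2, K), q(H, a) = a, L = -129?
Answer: -1423642152052/17 - 133724*√3005/17 ≈ -8.3744e+10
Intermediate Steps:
U(D, V) = -2356 (U(D, V) = 4*(-589) = -2356)
t(K, f) = (√(K² + f²) + 679*f)/K (t(K, f) = (679*f + √(K² + f²))/K = (√(K² + f²) + 679*f)/K)
(269804 + U(532, 175))*(-313980 + t(-102, L)) = (269804 - 2356)*(-313980 + (√((-102)² + (-129)²) + 679*(-129))/(-102)) = 267448*(-313980 - (√(10404 + 16641) - 87591)/102) = 267448*(-313980 - (√27045 - 87591)/102) = 267448*(-313980 - (3*√3005 - 87591)/102) = 267448*(-313980 - (-87591 + 3*√3005)/102) = 267448*(-313980 + (29197/34 - √3005/34)) = 267448*(-10646123/34 - √3005/34) = -1423642152052/17 - 133724*√3005/17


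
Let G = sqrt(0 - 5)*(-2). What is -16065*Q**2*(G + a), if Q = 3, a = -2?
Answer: 289170 + 289170*I*sqrt(5) ≈ 2.8917e+5 + 6.466e+5*I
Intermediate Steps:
G = -2*I*sqrt(5) (G = sqrt(-5)*(-2) = (I*sqrt(5))*(-2) = -2*I*sqrt(5) ≈ -4.4721*I)
-16065*Q**2*(G + a) = -16065*3**2*(-2*I*sqrt(5) - 2) = -144585*(-2 - 2*I*sqrt(5)) = -16065*(-18 - 18*I*sqrt(5)) = 289170 + 289170*I*sqrt(5)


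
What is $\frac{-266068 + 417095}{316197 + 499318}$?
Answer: $\frac{151027}{815515} \approx 0.18519$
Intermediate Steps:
$\frac{-266068 + 417095}{316197 + 499318} = \frac{151027}{815515}$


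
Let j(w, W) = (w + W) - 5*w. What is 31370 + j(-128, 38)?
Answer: 31920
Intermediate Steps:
j(w, W) = W - 4*w (j(w, W) = (W + w) - 5*w = W - 4*w)
31370 + j(-128, 38) = 31370 + (38 - 4*(-128)) = 31370 + (38 + 512) = 31370 + 550 = 31920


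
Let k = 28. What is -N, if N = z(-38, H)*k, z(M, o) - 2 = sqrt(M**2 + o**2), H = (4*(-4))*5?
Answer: -56 - 56*sqrt(1961) ≈ -2535.9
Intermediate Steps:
H = -80 (H = -16*5 = -80)
z(M, o) = 2 + sqrt(M**2 + o**2)
N = 56 + 56*sqrt(1961) (N = (2 + sqrt((-38)**2 + (-80)**2))*28 = (2 + sqrt(1444 + 6400))*28 = (2 + sqrt(7844))*28 = (2 + 2*sqrt(1961))*28 = 56 + 56*sqrt(1961) ≈ 2535.9)
-N = -(56 + 56*sqrt(1961)) = -56 - 56*sqrt(1961)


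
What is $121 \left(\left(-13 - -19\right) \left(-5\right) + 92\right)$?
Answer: $7502$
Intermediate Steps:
$121 \left(\left(-13 - -19\right) \left(-5\right) + 92\right) = 121 \left(\left(-13 + 19\right) \left(-5\right) + 92\right) = 121 \left(6 \left(-5\right) + 92\right) = 121 \left(-30 + 92\right) = 121 \cdot 62 = 7502$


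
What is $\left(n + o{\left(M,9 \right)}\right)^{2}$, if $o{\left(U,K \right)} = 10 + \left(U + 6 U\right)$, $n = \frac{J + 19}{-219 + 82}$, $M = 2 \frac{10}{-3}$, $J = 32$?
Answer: $\frac{231739729}{168921} \approx 1371.9$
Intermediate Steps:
$M = - \frac{20}{3}$ ($M = 2 \cdot 10 \left(- \frac{1}{3}\right) = 2 \left(- \frac{10}{3}\right) = - \frac{20}{3} \approx -6.6667$)
$n = - \frac{51}{137}$ ($n = \frac{32 + 19}{-219 + 82} = \frac{51}{-137} = 51 \left(- \frac{1}{137}\right) = - \frac{51}{137} \approx -0.37226$)
$o{\left(U,K \right)} = 10 + 7 U$
$\left(n + o{\left(M,9 \right)}\right)^{2} = \left(- \frac{51}{137} + \left(10 + 7 \left(- \frac{20}{3}\right)\right)\right)^{2} = \left(- \frac{51}{137} + \left(10 - \frac{140}{3}\right)\right)^{2} = \left(- \frac{51}{137} - \frac{110}{3}\right)^{2} = \left(- \frac{15223}{411}\right)^{2} = \frac{231739729}{168921}$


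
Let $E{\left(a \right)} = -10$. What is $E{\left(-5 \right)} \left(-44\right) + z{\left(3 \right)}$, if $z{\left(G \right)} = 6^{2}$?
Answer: $476$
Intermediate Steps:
$z{\left(G \right)} = 36$
$E{\left(-5 \right)} \left(-44\right) + z{\left(3 \right)} = \left(-10\right) \left(-44\right) + 36 = 440 + 36 = 476$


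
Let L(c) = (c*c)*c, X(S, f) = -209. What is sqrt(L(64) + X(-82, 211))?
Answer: sqrt(261935) ≈ 511.80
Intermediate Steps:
L(c) = c**3 (L(c) = c**2*c = c**3)
sqrt(L(64) + X(-82, 211)) = sqrt(64**3 - 209) = sqrt(262144 - 209) = sqrt(261935)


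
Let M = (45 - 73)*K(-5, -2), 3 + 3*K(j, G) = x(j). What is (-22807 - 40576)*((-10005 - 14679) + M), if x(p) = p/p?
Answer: 4690088468/3 ≈ 1.5634e+9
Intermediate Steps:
x(p) = 1
K(j, G) = -2/3 (K(j, G) = -1 + (1/3)*1 = -1 + 1/3 = -2/3)
M = 56/3 (M = (45 - 73)*(-2/3) = -28*(-2/3) = 56/3 ≈ 18.667)
(-22807 - 40576)*((-10005 - 14679) + M) = (-22807 - 40576)*((-10005 - 14679) + 56/3) = -63383*(-24684 + 56/3) = -63383*(-73996/3) = 4690088468/3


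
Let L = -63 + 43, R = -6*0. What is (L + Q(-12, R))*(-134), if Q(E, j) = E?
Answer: 4288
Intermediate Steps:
R = 0
L = -20
(L + Q(-12, R))*(-134) = (-20 - 12)*(-134) = -32*(-134) = 4288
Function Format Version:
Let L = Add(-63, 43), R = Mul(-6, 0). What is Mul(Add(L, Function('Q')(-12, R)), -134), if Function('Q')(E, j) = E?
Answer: 4288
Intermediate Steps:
R = 0
L = -20
Mul(Add(L, Function('Q')(-12, R)), -134) = Mul(Add(-20, -12), -134) = Mul(-32, -134) = 4288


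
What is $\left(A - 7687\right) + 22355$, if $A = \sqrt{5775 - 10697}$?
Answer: $14668 + i \sqrt{4922} \approx 14668.0 + 70.157 i$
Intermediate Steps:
$A = i \sqrt{4922}$ ($A = \sqrt{-4922} = i \sqrt{4922} \approx 70.157 i$)
$\left(A - 7687\right) + 22355 = \left(i \sqrt{4922} - 7687\right) + 22355 = \left(-7687 + i \sqrt{4922}\right) + 22355 = 14668 + i \sqrt{4922}$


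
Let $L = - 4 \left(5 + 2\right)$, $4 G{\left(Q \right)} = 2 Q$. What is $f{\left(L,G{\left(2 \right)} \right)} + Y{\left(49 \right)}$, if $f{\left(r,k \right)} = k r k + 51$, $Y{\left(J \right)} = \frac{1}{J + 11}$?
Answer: $\frac{1381}{60} \approx 23.017$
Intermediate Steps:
$Y{\left(J \right)} = \frac{1}{11 + J}$
$G{\left(Q \right)} = \frac{Q}{2}$ ($G{\left(Q \right)} = \frac{2 Q}{4} = \frac{Q}{2}$)
$L = -28$ ($L = \left(-4\right) 7 = -28$)
$f{\left(r,k \right)} = 51 + r k^{2}$ ($f{\left(r,k \right)} = r k^{2} + 51 = 51 + r k^{2}$)
$f{\left(L,G{\left(2 \right)} \right)} + Y{\left(49 \right)} = \left(51 - 28 \left(\frac{1}{2} \cdot 2\right)^{2}\right) + \frac{1}{11 + 49} = \left(51 - 28 \cdot 1^{2}\right) + \frac{1}{60} = \left(51 - 28\right) + \frac{1}{60} = 23 + \frac{1}{60} = \frac{1381}{60}$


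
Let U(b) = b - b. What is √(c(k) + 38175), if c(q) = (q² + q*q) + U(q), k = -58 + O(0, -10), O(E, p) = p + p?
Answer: √50343 ≈ 224.37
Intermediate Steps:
O(E, p) = 2*p
U(b) = 0
k = -78 (k = -58 + 2*(-10) = -58 - 20 = -78)
c(q) = 2*q² (c(q) = (q² + q*q) + 0 = (q² + q²) + 0 = 2*q² + 0 = 2*q²)
√(c(k) + 38175) = √(2*(-78)² + 38175) = √(2*6084 + 38175) = √(12168 + 38175) = √50343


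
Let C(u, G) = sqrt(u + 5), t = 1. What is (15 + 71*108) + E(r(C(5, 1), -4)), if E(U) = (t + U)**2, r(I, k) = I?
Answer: 7694 + 2*sqrt(10) ≈ 7700.3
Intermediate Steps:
C(u, G) = sqrt(5 + u)
E(U) = (1 + U)**2
(15 + 71*108) + E(r(C(5, 1), -4)) = (15 + 71*108) + (1 + sqrt(5 + 5))**2 = (15 + 7668) + (1 + sqrt(10))**2 = 7683 + (1 + sqrt(10))**2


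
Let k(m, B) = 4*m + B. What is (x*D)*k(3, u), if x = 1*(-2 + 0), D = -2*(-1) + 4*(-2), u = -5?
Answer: 84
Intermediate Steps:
k(m, B) = B + 4*m
D = -6 (D = 2 - 8 = -6)
x = -2 (x = 1*(-2) = -2)
(x*D)*k(3, u) = (-2*(-6))*(-5 + 4*3) = 12*(-5 + 12) = 12*7 = 84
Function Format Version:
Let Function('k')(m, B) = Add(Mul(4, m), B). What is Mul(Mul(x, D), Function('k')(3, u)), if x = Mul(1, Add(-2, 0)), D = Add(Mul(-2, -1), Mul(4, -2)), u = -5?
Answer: 84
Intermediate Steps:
Function('k')(m, B) = Add(B, Mul(4, m))
D = -6 (D = Add(2, -8) = -6)
x = -2 (x = Mul(1, -2) = -2)
Mul(Mul(x, D), Function('k')(3, u)) = Mul(Mul(-2, -6), Add(-5, Mul(4, 3))) = Mul(12, Add(-5, 12)) = Mul(12, 7) = 84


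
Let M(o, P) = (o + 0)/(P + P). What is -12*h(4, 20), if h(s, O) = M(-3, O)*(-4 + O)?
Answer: 72/5 ≈ 14.400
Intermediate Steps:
M(o, P) = o/(2*P) (M(o, P) = o/((2*P)) = o*(1/(2*P)) = o/(2*P))
h(s, O) = -3*(-4 + O)/(2*O) (h(s, O) = ((½)*(-3)/O)*(-4 + O) = (-3/(2*O))*(-4 + O) = -3*(-4 + O)/(2*O))
-12*h(4, 20) = -12*(-3/2 + 6/20) = -12*(-3/2 + 6*(1/20)) = -12*(-3/2 + 3/10) = -12*(-6/5) = 72/5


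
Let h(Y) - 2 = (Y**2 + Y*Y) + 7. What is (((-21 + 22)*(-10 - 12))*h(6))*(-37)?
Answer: 65934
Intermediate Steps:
h(Y) = 9 + 2*Y**2 (h(Y) = 2 + ((Y**2 + Y*Y) + 7) = 2 + ((Y**2 + Y**2) + 7) = 2 + (2*Y**2 + 7) = 2 + (7 + 2*Y**2) = 9 + 2*Y**2)
(((-21 + 22)*(-10 - 12))*h(6))*(-37) = (((-21 + 22)*(-10 - 12))*(9 + 2*6**2))*(-37) = ((1*(-22))*(9 + 2*36))*(-37) = -22*(9 + 72)*(-37) = -22*81*(-37) = -1782*(-37) = 65934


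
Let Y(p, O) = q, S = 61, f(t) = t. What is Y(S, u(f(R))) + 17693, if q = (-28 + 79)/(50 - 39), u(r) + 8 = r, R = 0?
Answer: 194674/11 ≈ 17698.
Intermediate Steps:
u(r) = -8 + r
q = 51/11 ≈ 4.6364
Y(p, O) = 51/11
Y(S, u(f(R))) + 17693 = 51/11 + 17693 = 194674/11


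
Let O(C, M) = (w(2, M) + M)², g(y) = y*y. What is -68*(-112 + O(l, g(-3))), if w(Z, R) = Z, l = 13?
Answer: -612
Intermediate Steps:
g(y) = y²
O(C, M) = (2 + M)²
-68*(-112 + O(l, g(-3))) = -68*(-112 + (2 + (-3)²)²) = -68*(-112 + (2 + 9)²) = -68*(-112 + 11²) = -68*(-112 + 121) = -68*9 = -612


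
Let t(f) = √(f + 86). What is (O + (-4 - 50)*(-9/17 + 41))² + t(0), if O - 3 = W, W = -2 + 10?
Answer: 1366411225/289 + √86 ≈ 4.7281e+6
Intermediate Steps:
t(f) = √(86 + f)
W = 8
O = 11 (O = 3 + 8 = 11)
(O + (-4 - 50)*(-9/17 + 41))² + t(0) = (11 + (-4 - 50)*(-9/17 + 41))² + √(86 + 0) = (11 - 54*(-9*1/17 + 41))² + √86 = (11 - 54*(-9/17 + 41))² + √86 = (11 - 54*688/17)² + √86 = (11 - 37152/17)² + √86 = (-36965/17)² + √86 = 1366411225/289 + √86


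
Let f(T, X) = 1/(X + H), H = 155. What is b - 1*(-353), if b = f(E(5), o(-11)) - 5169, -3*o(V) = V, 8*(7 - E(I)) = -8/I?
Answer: -2292413/476 ≈ -4816.0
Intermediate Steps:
E(I) = 7 + 1/I (E(I) = 7 - (-1)/I = 7 + 1/I)
o(V) = -V/3
f(T, X) = 1/(155 + X) (f(T, X) = 1/(X + 155) = 1/(155 + X))
b = -2460441/476 (b = 1/(155 - ⅓*(-11)) - 5169 = 1/(155 + 11/3) - 5169 = 1/(476/3) - 5169 = 3/476 - 5169 = -2460441/476 ≈ -5169.0)
b - 1*(-353) = -2460441/476 - 1*(-353) = -2460441/476 + 353 = -2292413/476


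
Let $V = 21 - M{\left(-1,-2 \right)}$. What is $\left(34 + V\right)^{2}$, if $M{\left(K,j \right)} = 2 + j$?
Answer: $3025$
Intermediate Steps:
$V = 21$ ($V = 21 - \left(2 - 2\right) = 21 - 0 = 21 + 0 = 21$)
$\left(34 + V\right)^{2} = \left(34 + 21\right)^{2} = 55^{2} = 3025$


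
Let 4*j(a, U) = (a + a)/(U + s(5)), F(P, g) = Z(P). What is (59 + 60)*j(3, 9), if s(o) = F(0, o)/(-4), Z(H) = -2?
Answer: 357/19 ≈ 18.789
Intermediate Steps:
F(P, g) = -2
s(o) = ½ (s(o) = -2/(-4) = -2*(-¼) = ½)
j(a, U) = a/(2*(½ + U)) (j(a, U) = ((a + a)/(U + ½))/4 = ((2*a)/(½ + U))/4 = (2*a/(½ + U))/4 = a/(2*(½ + U)))
(59 + 60)*j(3, 9) = (59 + 60)*(3/(1 + 2*9)) = 119*(3/(1 + 18)) = 119*(3/19) = 357/19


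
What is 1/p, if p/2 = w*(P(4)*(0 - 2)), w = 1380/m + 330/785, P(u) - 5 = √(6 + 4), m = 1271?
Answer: -199547/3606552 + 199547*√10/18032760 ≈ -0.020336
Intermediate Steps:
P(u) = 5 + √10 (P(u) = 5 + √(6 + 4) = 5 + √10)
w = 300546/199547 (w = 1380/1271 + 330/785 = 1380*(1/1271) + 330*(1/785) = 1380/1271 + 66/157 = 300546/199547 ≈ 1.5061)
p = -6010920/199547 - 1202184*√10/199547 (p = 2*(300546*((5 + √10)*(0 - 2))/199547) = 2*(300546*((5 + √10)*(-2))/199547) = 2*(300546*(-10 - 2*√10)/199547) = 2*(-3005460/199547 - 601092*√10/199547) = -6010920/199547 - 1202184*√10/199547 ≈ -49.174)
1/p = 1/(-6010920/199547 - 1202184*√10/199547)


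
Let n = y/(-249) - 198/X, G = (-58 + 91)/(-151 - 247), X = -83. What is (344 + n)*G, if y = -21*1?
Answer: -948981/33034 ≈ -28.727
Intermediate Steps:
y = -21
G = -33/398 (G = 33/(-398) = 33*(-1/398) = -33/398 ≈ -0.082915)
n = 205/83 (n = -21/(-249) - 198/(-83) = -21*(-1/249) - 198*(-1/83) = 7/83 + 198/83 = 205/83 ≈ 2.4699)
(344 + n)*G = (344 + 205/83)*(-33/398) = (28757/83)*(-33/398) = -948981/33034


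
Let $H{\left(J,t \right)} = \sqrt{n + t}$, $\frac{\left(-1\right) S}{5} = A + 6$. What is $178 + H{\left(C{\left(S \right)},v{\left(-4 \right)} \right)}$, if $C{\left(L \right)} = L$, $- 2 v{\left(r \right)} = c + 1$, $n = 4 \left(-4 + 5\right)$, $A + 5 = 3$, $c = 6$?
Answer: $178 + \frac{\sqrt{2}}{2} \approx 178.71$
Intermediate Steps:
$A = -2$ ($A = -5 + 3 = -2$)
$n = 4$ ($n = 4 \cdot 1 = 4$)
$S = -20$ ($S = - 5 \left(-2 + 6\right) = \left(-5\right) 4 = -20$)
$v{\left(r \right)} = - \frac{7}{2}$ ($v{\left(r \right)} = - \frac{6 + 1}{2} = \left(- \frac{1}{2}\right) 7 = - \frac{7}{2}$)
$H{\left(J,t \right)} = \sqrt{4 + t}$
$178 + H{\left(C{\left(S \right)},v{\left(-4 \right)} \right)} = 178 + \sqrt{4 - \frac{7}{2}} = 178 + \sqrt{\frac{1}{2}} = 178 + \frac{\sqrt{2}}{2}$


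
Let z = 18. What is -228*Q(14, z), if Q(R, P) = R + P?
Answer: -7296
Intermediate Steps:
Q(R, P) = P + R
-228*Q(14, z) = -228*(18 + 14) = -228*32 = -7296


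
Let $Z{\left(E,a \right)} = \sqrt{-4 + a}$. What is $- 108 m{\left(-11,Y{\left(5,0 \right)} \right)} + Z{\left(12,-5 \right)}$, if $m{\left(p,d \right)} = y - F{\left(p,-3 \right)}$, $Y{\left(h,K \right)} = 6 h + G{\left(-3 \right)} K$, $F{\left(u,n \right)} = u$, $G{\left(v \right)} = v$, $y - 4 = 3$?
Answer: $-1944 + 3 i \approx -1944.0 + 3.0 i$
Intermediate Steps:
$y = 7$ ($y = 4 + 3 = 7$)
$Y{\left(h,K \right)} = - 3 K + 6 h$ ($Y{\left(h,K \right)} = 6 h - 3 K = - 3 K + 6 h$)
$m{\left(p,d \right)} = 7 - p$
$- 108 m{\left(-11,Y{\left(5,0 \right)} \right)} + Z{\left(12,-5 \right)} = - 108 \left(7 - -11\right) + \sqrt{-4 - 5} = - 108 \left(7 + 11\right) + \sqrt{-9} = \left(-108\right) 18 + 3 i = -1944 + 3 i$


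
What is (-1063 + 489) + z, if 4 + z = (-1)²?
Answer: -577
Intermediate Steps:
z = -3 (z = -4 + (-1)² = -4 + 1 = -3)
(-1063 + 489) + z = (-1063 + 489) - 3 = -574 - 3 = -577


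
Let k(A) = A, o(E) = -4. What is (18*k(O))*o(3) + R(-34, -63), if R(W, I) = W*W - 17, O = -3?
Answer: 1355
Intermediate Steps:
R(W, I) = -17 + W² (R(W, I) = W² - 17 = -17 + W²)
(18*k(O))*o(3) + R(-34, -63) = (18*(-3))*(-4) + (-17 + (-34)²) = -54*(-4) + (-17 + 1156) = 216 + 1139 = 1355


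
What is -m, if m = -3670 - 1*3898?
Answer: 7568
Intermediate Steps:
m = -7568 (m = -3670 - 3898 = -7568)
-m = -1*(-7568) = 7568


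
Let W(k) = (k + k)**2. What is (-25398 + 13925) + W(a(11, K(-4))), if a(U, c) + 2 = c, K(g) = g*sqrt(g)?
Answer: -11713 + 128*I ≈ -11713.0 + 128.0*I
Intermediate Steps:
K(g) = g**(3/2)
a(U, c) = -2 + c
W(k) = 4*k**2 (W(k) = (2*k)**2 = 4*k**2)
(-25398 + 13925) + W(a(11, K(-4))) = (-25398 + 13925) + 4*(-2 + (-4)**(3/2))**2 = -11473 + 4*(-2 - 8*I)**2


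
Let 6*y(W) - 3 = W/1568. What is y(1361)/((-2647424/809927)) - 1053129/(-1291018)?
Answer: 9944249574562189/16077670065020928 ≈ 0.61851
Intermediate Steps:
y(W) = ½ + W/9408 (y(W) = ½ + (W/1568)/6 = ½ + W/9408)
y(1361)/((-2647424/809927)) - 1053129/(-1291018) = (½ + (1/9408)*1361)/((-2647424/809927)) - 1053129/(-1291018) = (½ + 1361/9408)/((-2647424*1/809927)) - 1053129*(-1/1291018) = 6065/(9408*(-2647424/809927)) + 1053129/1291018 = (6065/9408)*(-809927/2647424) + 1053129/1291018 = -4912207255/24906964992 + 1053129/1291018 = 9944249574562189/16077670065020928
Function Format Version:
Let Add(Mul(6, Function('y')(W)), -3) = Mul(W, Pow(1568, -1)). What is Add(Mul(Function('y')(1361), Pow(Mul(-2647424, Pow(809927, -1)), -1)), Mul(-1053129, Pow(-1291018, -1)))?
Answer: Rational(9944249574562189, 16077670065020928) ≈ 0.61851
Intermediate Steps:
Function('y')(W) = Add(Rational(1, 2), Mul(Rational(1, 9408), W)) (Function('y')(W) = Add(Rational(1, 2), Mul(Rational(1, 6), Mul(W, Pow(1568, -1)))) = Add(Rational(1, 2), Mul(Rational(1, 6), Mul(W, Rational(1, 1568)))) = Add(Rational(1, 2), Mul(Rational(1, 6), Mul(Rational(1, 1568), W))) = Add(Rational(1, 2), Mul(Rational(1, 9408), W)))
Add(Mul(Function('y')(1361), Pow(Mul(-2647424, Pow(809927, -1)), -1)), Mul(-1053129, Pow(-1291018, -1))) = Add(Mul(Add(Rational(1, 2), Mul(Rational(1, 9408), 1361)), Pow(Mul(-2647424, Pow(809927, -1)), -1)), Mul(-1053129, Pow(-1291018, -1))) = Add(Mul(Add(Rational(1, 2), Rational(1361, 9408)), Pow(Mul(-2647424, Rational(1, 809927)), -1)), Mul(-1053129, Rational(-1, 1291018))) = Add(Mul(Rational(6065, 9408), Pow(Rational(-2647424, 809927), -1)), Rational(1053129, 1291018)) = Add(Mul(Rational(6065, 9408), Rational(-809927, 2647424)), Rational(1053129, 1291018)) = Add(Rational(-4912207255, 24906964992), Rational(1053129, 1291018)) = Rational(9944249574562189, 16077670065020928)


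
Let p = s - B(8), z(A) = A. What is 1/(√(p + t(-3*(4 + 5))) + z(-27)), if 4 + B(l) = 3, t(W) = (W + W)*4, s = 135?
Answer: -27/809 - 4*I*√5/809 ≈ -0.033375 - 0.011056*I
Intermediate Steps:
t(W) = 8*W (t(W) = (2*W)*4 = 8*W)
B(l) = -1 (B(l) = -4 + 3 = -1)
p = 136 (p = 135 - 1*(-1) = 135 + 1 = 136)
1/(√(p + t(-3*(4 + 5))) + z(-27)) = 1/(√(136 + 8*(-3*(4 + 5))) - 27) = 1/(√(136 + 8*(-3*9)) - 27) = 1/(√(136 + 8*(-27)) - 27) = 1/(√(136 - 216) - 27) = 1/(√(-80) - 27) = 1/(4*I*√5 - 27) = 1/(-27 + 4*I*√5)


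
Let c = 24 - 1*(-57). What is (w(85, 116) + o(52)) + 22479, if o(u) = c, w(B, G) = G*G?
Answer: 36016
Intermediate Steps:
c = 81 (c = 24 + 57 = 81)
w(B, G) = G²
o(u) = 81
(w(85, 116) + o(52)) + 22479 = (116² + 81) + 22479 = (13456 + 81) + 22479 = 13537 + 22479 = 36016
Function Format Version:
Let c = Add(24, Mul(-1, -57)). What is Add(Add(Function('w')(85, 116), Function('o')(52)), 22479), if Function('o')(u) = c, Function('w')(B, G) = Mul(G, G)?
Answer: 36016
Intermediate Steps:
c = 81 (c = Add(24, 57) = 81)
Function('w')(B, G) = Pow(G, 2)
Function('o')(u) = 81
Add(Add(Function('w')(85, 116), Function('o')(52)), 22479) = Add(Add(Pow(116, 2), 81), 22479) = Add(Add(13456, 81), 22479) = Add(13537, 22479) = 36016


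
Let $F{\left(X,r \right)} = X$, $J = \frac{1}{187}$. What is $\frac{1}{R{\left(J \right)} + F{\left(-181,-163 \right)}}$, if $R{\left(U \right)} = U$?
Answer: $- \frac{187}{33846} \approx -0.005525$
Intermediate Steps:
$J = \frac{1}{187} \approx 0.0053476$
$\frac{1}{R{\left(J \right)} + F{\left(-181,-163 \right)}} = \frac{1}{\frac{1}{187} - 181} = \frac{1}{- \frac{33846}{187}} = - \frac{187}{33846}$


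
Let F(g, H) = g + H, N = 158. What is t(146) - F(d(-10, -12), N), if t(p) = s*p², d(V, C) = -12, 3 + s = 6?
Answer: 63802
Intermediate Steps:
s = 3 (s = -3 + 6 = 3)
t(p) = 3*p²
F(g, H) = H + g
t(146) - F(d(-10, -12), N) = 3*146² - (158 - 12) = 3*21316 - 1*146 = 63948 - 146 = 63802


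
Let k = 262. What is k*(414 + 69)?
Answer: 126546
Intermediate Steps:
k*(414 + 69) = 262*(414 + 69) = 262*483 = 126546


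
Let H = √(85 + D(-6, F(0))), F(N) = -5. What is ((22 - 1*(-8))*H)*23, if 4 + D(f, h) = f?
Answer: 3450*√3 ≈ 5975.6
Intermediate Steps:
D(f, h) = -4 + f
H = 5*√3 (H = √(85 + (-4 - 6)) = √(85 - 10) = √75 = 5*√3 ≈ 8.6602)
((22 - 1*(-8))*H)*23 = ((22 - 1*(-8))*(5*√3))*23 = ((22 + 8)*(5*√3))*23 = (30*(5*√3))*23 = (150*√3)*23 = 3450*√3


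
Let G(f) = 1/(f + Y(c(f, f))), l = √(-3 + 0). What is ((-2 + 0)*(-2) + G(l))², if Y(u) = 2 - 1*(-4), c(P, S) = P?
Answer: (-577*I + 200*√3)/(3*(-11*I + 4*√3)) ≈ 17.252 - 0.36896*I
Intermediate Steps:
Y(u) = 6 (Y(u) = 2 + 4 = 6)
l = I*√3 (l = √(-3) = I*√3 ≈ 1.732*I)
G(f) = 1/(6 + f) (G(f) = 1/(f + 6) = 1/(6 + f))
((-2 + 0)*(-2) + G(l))² = ((-2 + 0)*(-2) + 1/(6 + I*√3))² = (-2*(-2) + 1/(6 + I*√3))² = (4 + 1/(6 + I*√3))²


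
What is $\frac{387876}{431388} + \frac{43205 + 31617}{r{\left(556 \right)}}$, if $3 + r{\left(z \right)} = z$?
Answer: $\frac{2707650697}{19879797} \approx 136.2$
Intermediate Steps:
$r{\left(z \right)} = -3 + z$
$\frac{387876}{431388} + \frac{43205 + 31617}{r{\left(556 \right)}} = \frac{387876}{431388} + \frac{43205 + 31617}{-3 + 556} = 387876 \cdot \frac{1}{431388} + \frac{74822}{553} = \frac{32323}{35949} + 74822 \cdot \frac{1}{553} = \frac{32323}{35949} + \frac{74822}{553} = \frac{2707650697}{19879797}$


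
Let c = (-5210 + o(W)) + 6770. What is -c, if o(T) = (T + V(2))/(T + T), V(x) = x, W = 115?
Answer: -358917/230 ≈ -1560.5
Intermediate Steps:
o(T) = (2 + T)/(2*T) (o(T) = (T + 2)/(T + T) = (2 + T)/((2*T)) = (2 + T)*(1/(2*T)) = (2 + T)/(2*T))
c = 358917/230 (c = (-5210 + (1/2)*(2 + 115)/115) + 6770 = (-5210 + (1/2)*(1/115)*117) + 6770 = (-5210 + 117/230) + 6770 = -1198183/230 + 6770 = 358917/230 ≈ 1560.5)
-c = -1*358917/230 = -358917/230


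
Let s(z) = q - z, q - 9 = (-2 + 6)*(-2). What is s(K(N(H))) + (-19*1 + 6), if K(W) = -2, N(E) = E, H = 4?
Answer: -10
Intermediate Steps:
q = 1 (q = 9 + (-2 + 6)*(-2) = 9 + 4*(-2) = 9 - 8 = 1)
s(z) = 1 - z
s(K(N(H))) + (-19*1 + 6) = (1 - 1*(-2)) + (-19*1 + 6) = (1 + 2) + (-19 + 6) = 3 - 13 = -10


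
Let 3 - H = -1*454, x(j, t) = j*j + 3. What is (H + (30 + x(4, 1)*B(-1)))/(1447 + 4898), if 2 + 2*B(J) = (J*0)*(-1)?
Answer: 52/705 ≈ 0.073759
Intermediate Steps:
x(j, t) = 3 + j² (x(j, t) = j² + 3 = 3 + j²)
B(J) = -1 (B(J) = -1 + ((J*0)*(-1))/2 = -1 + (0*(-1))/2 = -1 + (½)*0 = -1 + 0 = -1)
H = 457 (H = 3 - (-1)*454 = 3 - 1*(-454) = 3 + 454 = 457)
(H + (30 + x(4, 1)*B(-1)))/(1447 + 4898) = (457 + (30 + (3 + 4²)*(-1)))/(1447 + 4898) = (457 + (30 + (3 + 16)*(-1)))/6345 = (457 + (30 + 19*(-1)))*(1/6345) = (457 + (30 - 19))*(1/6345) = (457 + 11)*(1/6345) = 468*(1/6345) = 52/705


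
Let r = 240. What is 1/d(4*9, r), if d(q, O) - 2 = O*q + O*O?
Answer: 1/66242 ≈ 1.5096e-5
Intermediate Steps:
d(q, O) = 2 + O² + O*q (d(q, O) = 2 + (O*q + O*O) = 2 + (O*q + O²) = 2 + (O² + O*q) = 2 + O² + O*q)
1/d(4*9, r) = 1/(2 + 240² + 240*(4*9)) = 1/(2 + 57600 + 240*36) = 1/(2 + 57600 + 8640) = 1/66242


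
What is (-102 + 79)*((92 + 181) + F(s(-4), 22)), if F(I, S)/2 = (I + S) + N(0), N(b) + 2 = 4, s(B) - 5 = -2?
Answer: -7521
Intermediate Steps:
s(B) = 3 (s(B) = 5 - 2 = 3)
N(b) = 2 (N(b) = -2 + 4 = 2)
F(I, S) = 4 + 2*I + 2*S (F(I, S) = 2*((I + S) + 2) = 2*(2 + I + S) = 4 + 2*I + 2*S)
(-102 + 79)*((92 + 181) + F(s(-4), 22)) = (-102 + 79)*((92 + 181) + (4 + 2*3 + 2*22)) = -23*(273 + (4 + 6 + 44)) = -23*(273 + 54) = -23*327 = -7521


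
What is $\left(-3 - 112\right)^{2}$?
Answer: $13225$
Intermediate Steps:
$\left(-3 - 112\right)^{2} = \left(-115\right)^{2} = 13225$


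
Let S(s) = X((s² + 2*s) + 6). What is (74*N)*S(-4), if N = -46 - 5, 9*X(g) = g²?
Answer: -246568/3 ≈ -82189.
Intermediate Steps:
X(g) = g²/9
N = -51
S(s) = (6 + s² + 2*s)²/9 (S(s) = ((s² + 2*s) + 6)²/9 = (6 + s² + 2*s)²/9)
(74*N)*S(-4) = (74*(-51))*((6 + (-4)² + 2*(-4))²/9) = -1258*(6 + 16 - 8)²/3 = -1258*14²/3 = -1258*196/3 = -3774*196/9 = -246568/3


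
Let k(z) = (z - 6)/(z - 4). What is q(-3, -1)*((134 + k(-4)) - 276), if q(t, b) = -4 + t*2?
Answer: 2815/2 ≈ 1407.5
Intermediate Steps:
q(t, b) = -4 + 2*t
k(z) = (-6 + z)/(-4 + z)
q(-3, -1)*((134 + k(-4)) - 276) = (-4 + 2*(-3))*((134 + (-6 - 4)/(-4 - 4)) - 276) = (-4 - 6)*((134 - 10/(-8)) - 276) = -10*((134 - 1/8*(-10)) - 276) = -10*((134 + 5/4) - 276) = -10*(541/4 - 276) = -10*(-563/4) = 2815/2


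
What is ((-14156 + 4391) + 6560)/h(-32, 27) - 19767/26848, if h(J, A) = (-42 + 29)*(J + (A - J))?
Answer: 79109623/9423648 ≈ 8.3948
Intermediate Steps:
h(J, A) = -13*A
((-14156 + 4391) + 6560)/h(-32, 27) - 19767/26848 = ((-14156 + 4391) + 6560)/((-13*27)) - 19767/26848 = (-9765 + 6560)/(-351) - 19767*1/26848 = -3205*(-1/351) - 19767/26848 = 3205/351 - 19767/26848 = 79109623/9423648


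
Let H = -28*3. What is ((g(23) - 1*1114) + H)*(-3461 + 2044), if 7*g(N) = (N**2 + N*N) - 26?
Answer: 10420618/7 ≈ 1.4887e+6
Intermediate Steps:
g(N) = -26/7 + 2*N**2/7 (g(N) = ((N**2 + N*N) - 26)/7 = ((N**2 + N**2) - 26)/7 = (2*N**2 - 26)/7 = (-26 + 2*N**2)/7 = -26/7 + 2*N**2/7)
H = -84
((g(23) - 1*1114) + H)*(-3461 + 2044) = (((-26/7 + (2/7)*23**2) - 1*1114) - 84)*(-3461 + 2044) = (((-26/7 + (2/7)*529) - 1114) - 84)*(-1417) = (((-26/7 + 1058/7) - 1114) - 84)*(-1417) = ((1032/7 - 1114) - 84)*(-1417) = (-6766/7 - 84)*(-1417) = -7354/7*(-1417) = 10420618/7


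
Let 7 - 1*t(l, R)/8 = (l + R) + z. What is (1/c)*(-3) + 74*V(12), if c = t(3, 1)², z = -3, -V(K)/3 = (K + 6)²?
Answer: -55240705/768 ≈ -71928.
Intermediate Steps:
V(K) = -3*(6 + K)² (V(K) = -3*(K + 6)² = -3*(6 + K)²)
t(l, R) = 80 - 8*R - 8*l (t(l, R) = 56 - 8*((l + R) - 3) = 56 - 8*((R + l) - 3) = 56 - 8*(-3 + R + l) = 56 + (24 - 8*R - 8*l) = 80 - 8*R - 8*l)
c = 2304 (c = (80 - 8*1 - 8*3)² = (80 - 8 - 24)² = 48² = 2304)
(1/c)*(-3) + 74*V(12) = (1/2304)*(-3) + 74*(-3*(6 + 12)²) = (1*(1/2304))*(-3) + 74*(-3*18²) = (1/2304)*(-3) + 74*(-3*324) = -1/768 + 74*(-972) = -1/768 - 71928 = -55240705/768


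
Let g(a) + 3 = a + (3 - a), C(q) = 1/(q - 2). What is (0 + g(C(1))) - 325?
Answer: -325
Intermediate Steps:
C(q) = 1/(-2 + q)
g(a) = 0 (g(a) = -3 + (a + (3 - a)) = -3 + 3 = 0)
(0 + g(C(1))) - 325 = (0 + 0) - 325 = 0 - 325 = -325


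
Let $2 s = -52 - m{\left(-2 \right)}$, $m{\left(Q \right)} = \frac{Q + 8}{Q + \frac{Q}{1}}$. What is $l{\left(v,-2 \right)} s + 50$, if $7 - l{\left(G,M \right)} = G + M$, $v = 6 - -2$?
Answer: $\frac{99}{4} \approx 24.75$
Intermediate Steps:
$m{\left(Q \right)} = \frac{8 + Q}{2 Q}$ ($m{\left(Q \right)} = \frac{8 + Q}{Q + Q 1} = \frac{8 + Q}{Q + Q} = \frac{8 + Q}{2 Q}$)
$v = 8$ ($v = 6 + 2 = 8$)
$s = - \frac{101}{4}$ ($s = \frac{-52 - \frac{8 - 2}{2 \left(-2\right)}}{2} = \frac{-52 - \frac{1}{2} \left(- \frac{1}{2}\right) 6}{2} = \frac{-52 - - \frac{3}{2}}{2} = \frac{-52 + \frac{3}{2}}{2} = \frac{1}{2} \left(- \frac{101}{2}\right) = - \frac{101}{4} \approx -25.25$)
$l{\left(G,M \right)} = 7 - G - M$ ($l{\left(G,M \right)} = 7 - \left(G + M\right) = 7 - G - M$)
$l{\left(v,-2 \right)} s + 50 = \left(7 - 8 - -2\right) \left(- \frac{101}{4}\right) + 50 = \left(7 - 8 + 2\right) \left(- \frac{101}{4}\right) + 50 = 1 \left(- \frac{101}{4}\right) + 50 = - \frac{101}{4} + 50 = \frac{99}{4}$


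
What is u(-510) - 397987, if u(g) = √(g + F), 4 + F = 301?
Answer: -397987 + I*√213 ≈ -3.9799e+5 + 14.595*I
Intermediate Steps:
F = 297 (F = -4 + 301 = 297)
u(g) = √(297 + g) (u(g) = √(g + 297) = √(297 + g))
u(-510) - 397987 = √(297 - 510) - 397987 = √(-213) - 397987 = I*√213 - 397987 = -397987 + I*√213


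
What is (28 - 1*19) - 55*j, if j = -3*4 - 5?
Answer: 944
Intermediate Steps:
j = -17 (j = -12 - 5 = -17)
(28 - 1*19) - 55*j = (28 - 1*19) - 55*(-17) = (28 - 19) + 935 = 9 + 935 = 944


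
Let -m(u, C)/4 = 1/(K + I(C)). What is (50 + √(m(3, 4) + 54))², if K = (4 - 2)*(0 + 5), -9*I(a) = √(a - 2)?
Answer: (50 + √(54 - 4/(10 - √2/9)))² ≈ 3285.7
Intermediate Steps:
I(a) = -√(-2 + a)/9 (I(a) = -√(a - 2)/9 = -√(-2 + a)/9)
K = 10 (K = 2*5 = 10)
m(u, C) = -4/(10 - √(-2 + C)/9)
(50 + √(m(3, 4) + 54))² = (50 + √(36/(-90 + √(-2 + 4)) + 54))² = (50 + √(36/(-90 + √2) + 54))² = (50 + √(54 + 36/(-90 + √2)))²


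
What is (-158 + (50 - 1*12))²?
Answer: 14400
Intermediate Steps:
(-158 + (50 - 1*12))² = (-158 + (50 - 12))² = (-158 + 38)² = (-120)² = 14400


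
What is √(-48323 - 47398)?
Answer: I*√95721 ≈ 309.39*I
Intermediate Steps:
√(-48323 - 47398) = √(-95721) = I*√95721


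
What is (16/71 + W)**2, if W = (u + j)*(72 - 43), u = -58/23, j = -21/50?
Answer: 48263546156809/6666722500 ≈ 7239.5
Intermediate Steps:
j = -21/50 (j = -21*1/50 = -21/50 ≈ -0.42000)
u = -58/23 (u = -58*1/23 = -58/23 ≈ -2.5217)
W = -98107/1150 (W = (-58/23 - 21/50)*(72 - 43) = -3383/1150*29 = -98107/1150 ≈ -85.310)
(16/71 + W)**2 = (16/71 - 98107/1150)**2 = (-6947197/81650)**2 = 48263546156809/6666722500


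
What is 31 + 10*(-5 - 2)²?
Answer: 521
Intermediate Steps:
31 + 10*(-5 - 2)² = 31 + 10*(-7)² = 31 + 10*49 = 31 + 490 = 521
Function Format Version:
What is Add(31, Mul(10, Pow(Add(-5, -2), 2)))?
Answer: 521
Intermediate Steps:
Add(31, Mul(10, Pow(Add(-5, -2), 2))) = Add(31, Mul(10, Pow(-7, 2))) = Add(31, Mul(10, 49)) = Add(31, 490) = 521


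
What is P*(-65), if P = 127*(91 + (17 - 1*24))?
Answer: -693420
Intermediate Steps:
P = 10668 (P = 127*(91 + (17 - 24)) = 127*(91 - 7) = 127*84 = 10668)
P*(-65) = 10668*(-65) = -693420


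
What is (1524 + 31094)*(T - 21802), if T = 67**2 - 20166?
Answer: -1222490022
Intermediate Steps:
T = -15677 (T = 4489 - 20166 = -15677)
(1524 + 31094)*(T - 21802) = (1524 + 31094)*(-15677 - 21802) = 32618*(-37479) = -1222490022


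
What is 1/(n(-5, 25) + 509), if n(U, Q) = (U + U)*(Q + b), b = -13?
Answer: 1/389 ≈ 0.0025707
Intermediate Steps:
n(U, Q) = 2*U*(-13 + Q) (n(U, Q) = (U + U)*(Q - 13) = (2*U)*(-13 + Q) = 2*U*(-13 + Q))
1/(n(-5, 25) + 509) = 1/(2*(-5)*(-13 + 25) + 509) = 1/(2*(-5)*12 + 509) = 1/(-120 + 509) = 1/389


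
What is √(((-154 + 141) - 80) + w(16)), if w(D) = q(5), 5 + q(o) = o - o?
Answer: 7*I*√2 ≈ 9.8995*I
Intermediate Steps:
q(o) = -5 (q(o) = -5 + (o - o) = -5 + 0 = -5)
w(D) = -5
√(((-154 + 141) - 80) + w(16)) = √(((-154 + 141) - 80) - 5) = √((-13 - 80) - 5) = √(-93 - 5) = √(-98) = 7*I*√2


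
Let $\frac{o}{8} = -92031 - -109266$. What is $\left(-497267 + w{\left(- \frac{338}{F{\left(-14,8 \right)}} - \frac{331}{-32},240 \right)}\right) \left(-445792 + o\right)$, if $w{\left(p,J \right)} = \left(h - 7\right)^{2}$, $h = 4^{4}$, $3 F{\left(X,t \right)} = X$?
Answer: $134023624592$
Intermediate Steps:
$o = 137880$ ($o = 8 \left(-92031 - -109266\right) = 8 \left(-92031 + 109266\right) = 8 \cdot 17235 = 137880$)
$F{\left(X,t \right)} = \frac{X}{3}$
$h = 256$
$w{\left(p,J \right)} = 62001$ ($w{\left(p,J \right)} = \left(256 - 7\right)^{2} = 249^{2} = 62001$)
$\left(-497267 + w{\left(- \frac{338}{F{\left(-14,8 \right)}} - \frac{331}{-32},240 \right)}\right) \left(-445792 + o\right) = \left(-497267 + 62001\right) \left(-445792 + 137880\right) = \left(-435266\right) \left(-307912\right) = 134023624592$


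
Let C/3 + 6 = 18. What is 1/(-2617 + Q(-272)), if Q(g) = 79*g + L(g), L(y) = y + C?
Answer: -1/24341 ≈ -4.1083e-5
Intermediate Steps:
C = 36 (C = -18 + 3*18 = -18 + 54 = 36)
L(y) = 36 + y (L(y) = y + 36 = 36 + y)
Q(g) = 36 + 80*g (Q(g) = 79*g + (36 + g) = 36 + 80*g)
1/(-2617 + Q(-272)) = 1/(-2617 + (36 + 80*(-272))) = 1/(-2617 + (36 - 21760)) = 1/(-2617 - 21724) = 1/(-24341) = -1/24341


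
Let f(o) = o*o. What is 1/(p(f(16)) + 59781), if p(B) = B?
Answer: 1/60037 ≈ 1.6656e-5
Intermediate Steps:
f(o) = o**2
1/(p(f(16)) + 59781) = 1/(16**2 + 59781) = 1/(256 + 59781) = 1/60037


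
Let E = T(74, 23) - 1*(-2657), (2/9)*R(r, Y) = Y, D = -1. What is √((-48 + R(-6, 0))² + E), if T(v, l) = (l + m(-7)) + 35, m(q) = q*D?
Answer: √5026 ≈ 70.894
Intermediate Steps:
R(r, Y) = 9*Y/2
m(q) = -q (m(q) = q*(-1) = -q)
T(v, l) = 42 + l (T(v, l) = (l - 1*(-7)) + 35 = (l + 7) + 35 = (7 + l) + 35 = 42 + l)
E = 2722 (E = (42 + 23) - 1*(-2657) = 65 + 2657 = 2722)
√((-48 + R(-6, 0))² + E) = √((-48 + (9/2)*0)² + 2722) = √((-48 + 0)² + 2722) = √((-48)² + 2722) = √(2304 + 2722) = √5026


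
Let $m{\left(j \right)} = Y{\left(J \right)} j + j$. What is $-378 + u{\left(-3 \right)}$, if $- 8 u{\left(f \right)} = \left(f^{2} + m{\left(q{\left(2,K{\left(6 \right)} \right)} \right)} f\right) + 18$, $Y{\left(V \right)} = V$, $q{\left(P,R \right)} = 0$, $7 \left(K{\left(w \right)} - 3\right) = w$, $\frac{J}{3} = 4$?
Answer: $- \frac{3051}{8} \approx -381.38$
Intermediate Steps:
$J = 12$ ($J = 3 \cdot 4 = 12$)
$K{\left(w \right)} = 3 + \frac{w}{7}$
$m{\left(j \right)} = 13 j$ ($m{\left(j \right)} = 12 j + j = 13 j$)
$u{\left(f \right)} = - \frac{9}{4} - \frac{f^{2}}{8}$ ($u{\left(f \right)} = - \frac{\left(f^{2} + 13 \cdot 0 f\right) + 18}{8} = - \frac{\left(f^{2} + 0 f\right) + 18}{8} = - \frac{\left(f^{2} + 0\right) + 18}{8} = - \frac{f^{2} + 18}{8} = - \frac{18 + f^{2}}{8} = - \frac{9}{4} - \frac{f^{2}}{8}$)
$-378 + u{\left(-3 \right)} = -378 - \left(\frac{9}{4} + \frac{\left(-3\right)^{2}}{8}\right) = -378 - \frac{27}{8} = - \frac{3051}{8}$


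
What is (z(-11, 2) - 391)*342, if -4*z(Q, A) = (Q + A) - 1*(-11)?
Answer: -133893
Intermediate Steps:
z(Q, A) = -11/4 - A/4 - Q/4 (z(Q, A) = -((Q + A) - 1*(-11))/4 = -((A + Q) + 11)/4 = -(11 + A + Q)/4 = -11/4 - A/4 - Q/4)
(z(-11, 2) - 391)*342 = ((-11/4 - 1/4*2 - 1/4*(-11)) - 391)*342 = ((-11/4 - 1/2 + 11/4) - 391)*342 = (-1/2 - 391)*342 = -783/2*342 = -133893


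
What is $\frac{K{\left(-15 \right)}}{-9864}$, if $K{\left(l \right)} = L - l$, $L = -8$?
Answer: $- \frac{7}{9864} \approx -0.00070965$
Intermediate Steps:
$K{\left(l \right)} = -8 - l$
$\frac{K{\left(-15 \right)}}{-9864} = \frac{-8 - -15}{-9864} = \left(-8 + 15\right) \left(- \frac{1}{9864}\right) = 7 \left(- \frac{1}{9864}\right) = - \frac{7}{9864}$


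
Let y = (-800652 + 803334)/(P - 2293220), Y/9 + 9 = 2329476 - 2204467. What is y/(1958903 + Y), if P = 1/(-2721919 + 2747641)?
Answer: -68986404/181907734061606617 ≈ -3.7924e-10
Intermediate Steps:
Y = 1125000 (Y = -81 + 9*(2329476 - 2204467) = -81 + 9*125009 = -81 + 1125081 = 1125000)
P = 1/25722 ≈ 3.8877e-5
y = -68986404/58986204839 (y = (-800652 + 803334)/(1/25722 - 2293220) = 2682/(-58986204839/25722) = 2682*(-25722/58986204839) = -68986404/58986204839 ≈ -0.0011695)
y/(1958903 + Y) = -68986404/(58986204839*(1958903 + 1125000)) = -68986404/58986204839/3083903 = -68986404/58986204839*1/3083903 = -68986404/181907734061606617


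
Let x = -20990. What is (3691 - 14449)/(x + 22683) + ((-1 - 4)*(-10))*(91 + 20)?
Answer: 9385392/1693 ≈ 5543.6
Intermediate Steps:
(3691 - 14449)/(x + 22683) + ((-1 - 4)*(-10))*(91 + 20) = (3691 - 14449)/(-20990 + 22683) + ((-1 - 4)*(-10))*(91 + 20) = -10758/1693 - 5*(-10)*111 = -10758*1/1693 + 50*111 = -10758/1693 + 5550 = 9385392/1693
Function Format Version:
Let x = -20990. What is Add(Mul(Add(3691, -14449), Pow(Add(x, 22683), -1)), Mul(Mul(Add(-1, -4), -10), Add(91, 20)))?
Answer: Rational(9385392, 1693) ≈ 5543.6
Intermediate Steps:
Add(Mul(Add(3691, -14449), Pow(Add(x, 22683), -1)), Mul(Mul(Add(-1, -4), -10), Add(91, 20))) = Add(Mul(Add(3691, -14449), Pow(Add(-20990, 22683), -1)), Mul(Mul(Add(-1, -4), -10), Add(91, 20))) = Add(Mul(-10758, Pow(1693, -1)), Mul(Mul(-5, -10), 111)) = Add(Mul(-10758, Rational(1, 1693)), Mul(50, 111)) = Add(Rational(-10758, 1693), 5550) = Rational(9385392, 1693)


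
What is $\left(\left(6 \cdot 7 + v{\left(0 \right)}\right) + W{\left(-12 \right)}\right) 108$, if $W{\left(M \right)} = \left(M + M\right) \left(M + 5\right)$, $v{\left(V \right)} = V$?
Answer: $22680$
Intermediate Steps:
$W{\left(M \right)} = 2 M \left(5 + M\right)$
$\left(\left(6 \cdot 7 + v{\left(0 \right)}\right) + W{\left(-12 \right)}\right) 108 = \left(\left(6 \cdot 7 + 0\right) + 2 \left(-12\right) \left(5 - 12\right)\right) 108 = \left(\left(42 + 0\right) + 2 \left(-12\right) \left(-7\right)\right) 108 = \left(42 + 168\right) 108 = 210 \cdot 108 = 22680$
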